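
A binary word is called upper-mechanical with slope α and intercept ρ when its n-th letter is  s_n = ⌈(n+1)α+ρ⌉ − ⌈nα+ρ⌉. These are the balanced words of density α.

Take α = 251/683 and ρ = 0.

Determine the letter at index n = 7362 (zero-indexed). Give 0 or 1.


(n+1)α + ρ = (7363·251) / 683 = 1848113/683
nα + ρ     = (7362·251) / 683 = 1847862/683
⌈1848113/683⌉ = 2706,  ⌈1847862/683⌉ = 2706
s_{7362} = 2706 − 2706 = 0

0


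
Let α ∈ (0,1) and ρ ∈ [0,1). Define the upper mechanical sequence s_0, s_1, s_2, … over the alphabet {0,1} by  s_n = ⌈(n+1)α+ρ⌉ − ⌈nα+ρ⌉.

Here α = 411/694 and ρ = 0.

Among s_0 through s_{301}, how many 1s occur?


179

#1s = Σ_{n=0}^{301} s_n = Σ_{n=0}^{301} (⌈(n+1)α+ρ⌉ − ⌈nα+ρ⌉)
the sum telescopes: every ⌈nα+ρ⌉ with 0 < n < 302 appears once with + and once with −, leaving ⌈302α+ρ⌉ − ⌈0·α+ρ⌉
302α + ρ = (302·411) / 694 = 124122/694
ρ = 0/694
⌈124122/694⌉ = 179,  ⌈0/694⌉ = 0
#1s = 179 − 0 = 179


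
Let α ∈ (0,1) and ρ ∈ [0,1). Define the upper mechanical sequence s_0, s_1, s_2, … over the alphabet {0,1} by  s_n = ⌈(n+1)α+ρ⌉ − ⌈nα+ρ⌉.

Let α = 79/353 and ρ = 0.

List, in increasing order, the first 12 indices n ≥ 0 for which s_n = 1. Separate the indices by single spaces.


0 4 8 13 17 22 26 31 35 40 44 49

n=0: ⌈79/353⌉−⌈0/353⌉ = 1−0 = 1  ← one
n=1: ⌈158/353⌉−⌈79/353⌉ = 1−1 = 0
n=2: ⌈237/353⌉−⌈158/353⌉ = 1−1 = 0
n=3: ⌈316/353⌉−⌈237/353⌉ = 1−1 = 0
n=4: ⌈395/353⌉−⌈316/353⌉ = 2−1 = 1  ← one
n=5: ⌈474/353⌉−⌈395/353⌉ = 2−2 = 0
n=6: ⌈553/353⌉−⌈474/353⌉ = 2−2 = 0
n=7: ⌈632/353⌉−⌈553/353⌉ = 2−2 = 0
n=8: ⌈711/353⌉−⌈632/353⌉ = 3−2 = 1  ← one
n=9: ⌈790/353⌉−⌈711/353⌉ = 3−3 = 0
n=10: ⌈869/353⌉−⌈790/353⌉ = 3−3 = 0
n=11: ⌈948/353⌉−⌈869/353⌉ = 3−3 = 0
n=12: ⌈1027/353⌉−⌈948/353⌉ = 3−3 = 0
n=13: ⌈1106/353⌉−⌈1027/353⌉ = 4−3 = 1  ← one
n=14: ⌈1185/353⌉−⌈1106/353⌉ = 4−4 = 0
n=15: ⌈1264/353⌉−⌈1185/353⌉ = 4−4 = 0
n=16: ⌈1343/353⌉−⌈1264/353⌉ = 4−4 = 0
n=17: ⌈1422/353⌉−⌈1343/353⌉ = 5−4 = 1  ← one
n=18: ⌈1501/353⌉−⌈1422/353⌉ = 5−5 = 0
n=19: ⌈1580/353⌉−⌈1501/353⌉ = 5−5 = 0
n=20: ⌈1659/353⌉−⌈1580/353⌉ = 5−5 = 0
n=21: ⌈1738/353⌉−⌈1659/353⌉ = 5−5 = 0
n=22: ⌈1817/353⌉−⌈1738/353⌉ = 6−5 = 1  ← one
n=23: ⌈1896/353⌉−⌈1817/353⌉ = 6−6 = 0
n=24: ⌈1975/353⌉−⌈1896/353⌉ = 6−6 = 0
n=25: ⌈2054/353⌉−⌈1975/353⌉ = 6−6 = 0
n=26: ⌈2133/353⌉−⌈2054/353⌉ = 7−6 = 1  ← one
n=27: ⌈2212/353⌉−⌈2133/353⌉ = 7−7 = 0
n=28: ⌈2291/353⌉−⌈2212/353⌉ = 7−7 = 0
n=29: ⌈2370/353⌉−⌈2291/353⌉ = 7−7 = 0
n=30: ⌈2449/353⌉−⌈2370/353⌉ = 7−7 = 0
n=31: ⌈2528/353⌉−⌈2449/353⌉ = 8−7 = 1  ← one
n=32: ⌈2607/353⌉−⌈2528/353⌉ = 8−8 = 0
n=33: ⌈2686/353⌉−⌈2607/353⌉ = 8−8 = 0
n=34: ⌈2765/353⌉−⌈2686/353⌉ = 8−8 = 0
n=35: ⌈2844/353⌉−⌈2765/353⌉ = 9−8 = 1  ← one
n=36: ⌈2923/353⌉−⌈2844/353⌉ = 9−9 = 0
n=37: ⌈3002/353⌉−⌈2923/353⌉ = 9−9 = 0
n=38: ⌈3081/353⌉−⌈3002/353⌉ = 9−9 = 0
n=39: ⌈3160/353⌉−⌈3081/353⌉ = 9−9 = 0
n=40: ⌈3239/353⌉−⌈3160/353⌉ = 10−9 = 1  ← one
n=41: ⌈3318/353⌉−⌈3239/353⌉ = 10−10 = 0
n=42: ⌈3397/353⌉−⌈3318/353⌉ = 10−10 = 0
n=43: ⌈3476/353⌉−⌈3397/353⌉ = 10−10 = 0
n=44: ⌈3555/353⌉−⌈3476/353⌉ = 11−10 = 1  ← one
n=45: ⌈3634/353⌉−⌈3555/353⌉ = 11−11 = 0
n=46: ⌈3713/353⌉−⌈3634/353⌉ = 11−11 = 0
n=47: ⌈3792/353⌉−⌈3713/353⌉ = 11−11 = 0
n=48: ⌈3871/353⌉−⌈3792/353⌉ = 11−11 = 0
n=49: ⌈3950/353⌉−⌈3871/353⌉ = 12−11 = 1  ← one
positions of the first 12 ones: 0 4 8 13 17 22 26 31 35 40 44 49


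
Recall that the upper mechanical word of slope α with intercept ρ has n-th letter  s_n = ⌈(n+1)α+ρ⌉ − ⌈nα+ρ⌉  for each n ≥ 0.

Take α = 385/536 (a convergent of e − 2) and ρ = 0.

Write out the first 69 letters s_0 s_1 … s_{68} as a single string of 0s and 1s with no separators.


111011101101110110111011011101101110111011011101101110110111011011101

n=0: ⌈(1·385)/536⌉ − ⌈(0·385)/536⌉ = ⌈385/536⌉ − ⌈0/536⌉ = 1 − 0 = 1
n=1: ⌈(2·385)/536⌉ − ⌈(1·385)/536⌉ = ⌈770/536⌉ − ⌈385/536⌉ = 2 − 1 = 1
n=2: ⌈(3·385)/536⌉ − ⌈(2·385)/536⌉ = ⌈1155/536⌉ − ⌈770/536⌉ = 3 − 2 = 1
n=3: ⌈(4·385)/536⌉ − ⌈(3·385)/536⌉ = ⌈1540/536⌉ − ⌈1155/536⌉ = 3 − 3 = 0
n=4: ⌈(5·385)/536⌉ − ⌈(4·385)/536⌉ = ⌈1925/536⌉ − ⌈1540/536⌉ = 4 − 3 = 1
n=5: ⌈(6·385)/536⌉ − ⌈(5·385)/536⌉ = ⌈2310/536⌉ − ⌈1925/536⌉ = 5 − 4 = 1
n=6: ⌈(7·385)/536⌉ − ⌈(6·385)/536⌉ = ⌈2695/536⌉ − ⌈2310/536⌉ = 6 − 5 = 1
n=7: ⌈(8·385)/536⌉ − ⌈(7·385)/536⌉ = ⌈3080/536⌉ − ⌈2695/536⌉ = 6 − 6 = 0
n=8: ⌈(9·385)/536⌉ − ⌈(8·385)/536⌉ = ⌈3465/536⌉ − ⌈3080/536⌉ = 7 − 6 = 1
n=9: ⌈(10·385)/536⌉ − ⌈(9·385)/536⌉ = ⌈3850/536⌉ − ⌈3465/536⌉ = 8 − 7 = 1
n=10: ⌈(11·385)/536⌉ − ⌈(10·385)/536⌉ = ⌈4235/536⌉ − ⌈3850/536⌉ = 8 − 8 = 0
n=11: ⌈(12·385)/536⌉ − ⌈(11·385)/536⌉ = ⌈4620/536⌉ − ⌈4235/536⌉ = 9 − 8 = 1
n=12: ⌈(13·385)/536⌉ − ⌈(12·385)/536⌉ = ⌈5005/536⌉ − ⌈4620/536⌉ = 10 − 9 = 1
n=13: ⌈(14·385)/536⌉ − ⌈(13·385)/536⌉ = ⌈5390/536⌉ − ⌈5005/536⌉ = 11 − 10 = 1
n=14: ⌈(15·385)/536⌉ − ⌈(14·385)/536⌉ = ⌈5775/536⌉ − ⌈5390/536⌉ = 11 − 11 = 0
n=15: ⌈(16·385)/536⌉ − ⌈(15·385)/536⌉ = ⌈6160/536⌉ − ⌈5775/536⌉ = 12 − 11 = 1
n=16: ⌈(17·385)/536⌉ − ⌈(16·385)/536⌉ = ⌈6545/536⌉ − ⌈6160/536⌉ = 13 − 12 = 1
n=17: ⌈(18·385)/536⌉ − ⌈(17·385)/536⌉ = ⌈6930/536⌉ − ⌈6545/536⌉ = 13 − 13 = 0
n=18: ⌈(19·385)/536⌉ − ⌈(18·385)/536⌉ = ⌈7315/536⌉ − ⌈6930/536⌉ = 14 − 13 = 1
n=19: ⌈(20·385)/536⌉ − ⌈(19·385)/536⌉ = ⌈7700/536⌉ − ⌈7315/536⌉ = 15 − 14 = 1
n=20: ⌈(21·385)/536⌉ − ⌈(20·385)/536⌉ = ⌈8085/536⌉ − ⌈7700/536⌉ = 16 − 15 = 1
n=21: ⌈(22·385)/536⌉ − ⌈(21·385)/536⌉ = ⌈8470/536⌉ − ⌈8085/536⌉ = 16 − 16 = 0
n=22: ⌈(23·385)/536⌉ − ⌈(22·385)/536⌉ = ⌈8855/536⌉ − ⌈8470/536⌉ = 17 − 16 = 1
n=23: ⌈(24·385)/536⌉ − ⌈(23·385)/536⌉ = ⌈9240/536⌉ − ⌈8855/536⌉ = 18 − 17 = 1
n=24: ⌈(25·385)/536⌉ − ⌈(24·385)/536⌉ = ⌈9625/536⌉ − ⌈9240/536⌉ = 18 − 18 = 0
n=25: ⌈(26·385)/536⌉ − ⌈(25·385)/536⌉ = ⌈10010/536⌉ − ⌈9625/536⌉ = 19 − 18 = 1
n=26: ⌈(27·385)/536⌉ − ⌈(26·385)/536⌉ = ⌈10395/536⌉ − ⌈10010/536⌉ = 20 − 19 = 1
n=27: ⌈(28·385)/536⌉ − ⌈(27·385)/536⌉ = ⌈10780/536⌉ − ⌈10395/536⌉ = 21 − 20 = 1
n=28: ⌈(29·385)/536⌉ − ⌈(28·385)/536⌉ = ⌈11165/536⌉ − ⌈10780/536⌉ = 21 − 21 = 0
n=29: ⌈(30·385)/536⌉ − ⌈(29·385)/536⌉ = ⌈11550/536⌉ − ⌈11165/536⌉ = 22 − 21 = 1
n=30: ⌈(31·385)/536⌉ − ⌈(30·385)/536⌉ = ⌈11935/536⌉ − ⌈11550/536⌉ = 23 − 22 = 1
n=31: ⌈(32·385)/536⌉ − ⌈(31·385)/536⌉ = ⌈12320/536⌉ − ⌈11935/536⌉ = 23 − 23 = 0
n=32: ⌈(33·385)/536⌉ − ⌈(32·385)/536⌉ = ⌈12705/536⌉ − ⌈12320/536⌉ = 24 − 23 = 1
n=33: ⌈(34·385)/536⌉ − ⌈(33·385)/536⌉ = ⌈13090/536⌉ − ⌈12705/536⌉ = 25 − 24 = 1
n=34: ⌈(35·385)/536⌉ − ⌈(34·385)/536⌉ = ⌈13475/536⌉ − ⌈13090/536⌉ = 26 − 25 = 1
n=35: ⌈(36·385)/536⌉ − ⌈(35·385)/536⌉ = ⌈13860/536⌉ − ⌈13475/536⌉ = 26 − 26 = 0
n=36: ⌈(37·385)/536⌉ − ⌈(36·385)/536⌉ = ⌈14245/536⌉ − ⌈13860/536⌉ = 27 − 26 = 1
n=37: ⌈(38·385)/536⌉ − ⌈(37·385)/536⌉ = ⌈14630/536⌉ − ⌈14245/536⌉ = 28 − 27 = 1
n=38: ⌈(39·385)/536⌉ − ⌈(38·385)/536⌉ = ⌈15015/536⌉ − ⌈14630/536⌉ = 29 − 28 = 1
n=39: ⌈(40·385)/536⌉ − ⌈(39·385)/536⌉ = ⌈15400/536⌉ − ⌈15015/536⌉ = 29 − 29 = 0
n=40: ⌈(41·385)/536⌉ − ⌈(40·385)/536⌉ = ⌈15785/536⌉ − ⌈15400/536⌉ = 30 − 29 = 1
n=41: ⌈(42·385)/536⌉ − ⌈(41·385)/536⌉ = ⌈16170/536⌉ − ⌈15785/536⌉ = 31 − 30 = 1
n=42: ⌈(43·385)/536⌉ − ⌈(42·385)/536⌉ = ⌈16555/536⌉ − ⌈16170/536⌉ = 31 − 31 = 0
n=43: ⌈(44·385)/536⌉ − ⌈(43·385)/536⌉ = ⌈16940/536⌉ − ⌈16555/536⌉ = 32 − 31 = 1
n=44: ⌈(45·385)/536⌉ − ⌈(44·385)/536⌉ = ⌈17325/536⌉ − ⌈16940/536⌉ = 33 − 32 = 1
n=45: ⌈(46·385)/536⌉ − ⌈(45·385)/536⌉ = ⌈17710/536⌉ − ⌈17325/536⌉ = 34 − 33 = 1
n=46: ⌈(47·385)/536⌉ − ⌈(46·385)/536⌉ = ⌈18095/536⌉ − ⌈17710/536⌉ = 34 − 34 = 0
n=47: ⌈(48·385)/536⌉ − ⌈(47·385)/536⌉ = ⌈18480/536⌉ − ⌈18095/536⌉ = 35 − 34 = 1
n=48: ⌈(49·385)/536⌉ − ⌈(48·385)/536⌉ = ⌈18865/536⌉ − ⌈18480/536⌉ = 36 − 35 = 1
n=49: ⌈(50·385)/536⌉ − ⌈(49·385)/536⌉ = ⌈19250/536⌉ − ⌈18865/536⌉ = 36 − 36 = 0
n=50: ⌈(51·385)/536⌉ − ⌈(50·385)/536⌉ = ⌈19635/536⌉ − ⌈19250/536⌉ = 37 − 36 = 1
n=51: ⌈(52·385)/536⌉ − ⌈(51·385)/536⌉ = ⌈20020/536⌉ − ⌈19635/536⌉ = 38 − 37 = 1
n=52: ⌈(53·385)/536⌉ − ⌈(52·385)/536⌉ = ⌈20405/536⌉ − ⌈20020/536⌉ = 39 − 38 = 1
n=53: ⌈(54·385)/536⌉ − ⌈(53·385)/536⌉ = ⌈20790/536⌉ − ⌈20405/536⌉ = 39 − 39 = 0
n=54: ⌈(55·385)/536⌉ − ⌈(54·385)/536⌉ = ⌈21175/536⌉ − ⌈20790/536⌉ = 40 − 39 = 1
n=55: ⌈(56·385)/536⌉ − ⌈(55·385)/536⌉ = ⌈21560/536⌉ − ⌈21175/536⌉ = 41 − 40 = 1
n=56: ⌈(57·385)/536⌉ − ⌈(56·385)/536⌉ = ⌈21945/536⌉ − ⌈21560/536⌉ = 41 − 41 = 0
n=57: ⌈(58·385)/536⌉ − ⌈(57·385)/536⌉ = ⌈22330/536⌉ − ⌈21945/536⌉ = 42 − 41 = 1
n=58: ⌈(59·385)/536⌉ − ⌈(58·385)/536⌉ = ⌈22715/536⌉ − ⌈22330/536⌉ = 43 − 42 = 1
n=59: ⌈(60·385)/536⌉ − ⌈(59·385)/536⌉ = ⌈23100/536⌉ − ⌈22715/536⌉ = 44 − 43 = 1
n=60: ⌈(61·385)/536⌉ − ⌈(60·385)/536⌉ = ⌈23485/536⌉ − ⌈23100/536⌉ = 44 − 44 = 0
n=61: ⌈(62·385)/536⌉ − ⌈(61·385)/536⌉ = ⌈23870/536⌉ − ⌈23485/536⌉ = 45 − 44 = 1
n=62: ⌈(63·385)/536⌉ − ⌈(62·385)/536⌉ = ⌈24255/536⌉ − ⌈23870/536⌉ = 46 − 45 = 1
n=63: ⌈(64·385)/536⌉ − ⌈(63·385)/536⌉ = ⌈24640/536⌉ − ⌈24255/536⌉ = 46 − 46 = 0
n=64: ⌈(65·385)/536⌉ − ⌈(64·385)/536⌉ = ⌈25025/536⌉ − ⌈24640/536⌉ = 47 − 46 = 1
n=65: ⌈(66·385)/536⌉ − ⌈(65·385)/536⌉ = ⌈25410/536⌉ − ⌈25025/536⌉ = 48 − 47 = 1
n=66: ⌈(67·385)/536⌉ − ⌈(66·385)/536⌉ = ⌈25795/536⌉ − ⌈25410/536⌉ = 49 − 48 = 1
n=67: ⌈(68·385)/536⌉ − ⌈(67·385)/536⌉ = ⌈26180/536⌉ − ⌈25795/536⌉ = 49 − 49 = 0
n=68: ⌈(69·385)/536⌉ − ⌈(68·385)/536⌉ = ⌈26565/536⌉ − ⌈26180/536⌉ = 50 − 49 = 1


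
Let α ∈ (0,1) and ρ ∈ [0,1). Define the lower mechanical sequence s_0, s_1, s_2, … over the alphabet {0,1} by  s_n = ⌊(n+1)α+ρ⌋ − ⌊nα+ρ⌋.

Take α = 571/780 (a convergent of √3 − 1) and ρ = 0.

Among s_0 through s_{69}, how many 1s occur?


51

#1s = Σ_{n=0}^{69} s_n = Σ_{n=0}^{69} (⌊(n+1)α+ρ⌋ − ⌊nα+ρ⌋)
the sum telescopes: every ⌊nα+ρ⌋ with 0 < n < 70 appears once with + and once with −, leaving ⌊70α+ρ⌋ − ⌊0·α+ρ⌋
70α + ρ = (70·571) / 780 = 39970/780
ρ = 0/780
⌊39970/780⌋ = 51,  ⌊0/780⌋ = 0
#1s = 51 − 0 = 51


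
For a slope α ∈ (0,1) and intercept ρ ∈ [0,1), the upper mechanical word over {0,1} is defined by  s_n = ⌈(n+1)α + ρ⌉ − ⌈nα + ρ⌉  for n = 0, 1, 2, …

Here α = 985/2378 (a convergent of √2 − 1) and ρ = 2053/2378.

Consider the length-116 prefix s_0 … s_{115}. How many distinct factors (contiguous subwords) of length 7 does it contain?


t_n = ⌈(n·985+2053)/2378⌉ for n = 0 … 116:
  n=0…9: ⌈2053/2378⌉=1 ⌈3038/2378⌉=2 ⌈4023/2378⌉=2 ⌈5008/2378⌉=3 ⌈5993/2378⌉=3 ⌈6978/2378⌉=3 ⌈7963/2378⌉=4 ⌈8948/2378⌉=4 ⌈9933/2378⌉=5 ⌈10918/2378⌉=5
  n=10…19: ⌈11903/2378⌉=6 ⌈12888/2378⌉=6 ⌈13873/2378⌉=6 ⌈14858/2378⌉=7 ⌈15843/2378⌉=7 ⌈16828/2378⌉=8 ⌈17813/2378⌉=8 ⌈18798/2378⌉=8 ⌈19783/2378⌉=9 ⌈20768/2378⌉=9
  n=20…29: ⌈21753/2378⌉=10 ⌈22738/2378⌉=10 ⌈23723/2378⌉=10 ⌈24708/2378⌉=11 ⌈25693/2378⌉=11 ⌈26678/2378⌉=12 ⌈27663/2378⌉=12 ⌈28648/2378⌉=13 ⌈29633/2378⌉=13 ⌈30618/2378⌉=13
  n=30…39: ⌈31603/2378⌉=14 ⌈32588/2378⌉=14 ⌈33573/2378⌉=15 ⌈34558/2378⌉=15 ⌈35543/2378⌉=15 ⌈36528/2378⌉=16 ⌈37513/2378⌉=16 ⌈38498/2378⌉=17 ⌈39483/2378⌉=17 ⌈40468/2378⌉=18
  n=40…49: ⌈41453/2378⌉=18 ⌈42438/2378⌉=18 ⌈43423/2378⌉=19 ⌈44408/2378⌉=19 ⌈45393/2378⌉=20 ⌈46378/2378⌉=20 ⌈47363/2378⌉=20 ⌈48348/2378⌉=21 ⌈49333/2378⌉=21 ⌈50318/2378⌉=22
  n=50…59: ⌈51303/2378⌉=22 ⌈52288/2378⌉=22 ⌈53273/2378⌉=23 ⌈54258/2378⌉=23 ⌈55243/2378⌉=24 ⌈56228/2378⌉=24 ⌈57213/2378⌉=25 ⌈58198/2378⌉=25 ⌈59183/2378⌉=25 ⌈60168/2378⌉=26
  n=60…69: ⌈61153/2378⌉=26 ⌈62138/2378⌉=27 ⌈63123/2378⌉=27 ⌈64108/2378⌉=27 ⌈65093/2378⌉=28 ⌈66078/2378⌉=28 ⌈67063/2378⌉=29 ⌈68048/2378⌉=29 ⌈69033/2378⌉=30 ⌈70018/2378⌉=30
  n=70…79: ⌈71003/2378⌉=30 ⌈71988/2378⌉=31 ⌈72973/2378⌉=31 ⌈73958/2378⌉=32 ⌈74943/2378⌉=32 ⌈75928/2378⌉=32 ⌈76913/2378⌉=33 ⌈77898/2378⌉=33 ⌈78883/2378⌉=34 ⌈79868/2378⌉=34
  n=80…89: ⌈80853/2378⌉=35 ⌈81838/2378⌉=35 ⌈82823/2378⌉=35 ⌈83808/2378⌉=36 ⌈84793/2378⌉=36 ⌈85778/2378⌉=37 ⌈86763/2378⌉=37 ⌈87748/2378⌉=37 ⌈88733/2378⌉=38 ⌈89718/2378⌉=38
  n=90…99: ⌈90703/2378⌉=39 ⌈91688/2378⌉=39 ⌈92673/2378⌉=39 ⌈93658/2378⌉=40 ⌈94643/2378⌉=40 ⌈95628/2378⌉=41 ⌈96613/2378⌉=41 ⌈97598/2378⌉=42 ⌈98583/2378⌉=42 ⌈99568/2378⌉=42
  n=100…109: ⌈100553/2378⌉=43 ⌈101538/2378⌉=43 ⌈102523/2378⌉=44 ⌈103508/2378⌉=44 ⌈104493/2378⌉=44 ⌈105478/2378⌉=45 ⌈106463/2378⌉=45 ⌈107448/2378⌉=46 ⌈108433/2378⌉=46 ⌈109418/2378⌉=47
  n=110…116: ⌈110403/2378⌉=47 ⌈111388/2378⌉=47 ⌈112373/2378⌉=48 ⌈113358/2378⌉=48 ⌈114343/2378⌉=49 ⌈115328/2378⌉=49 ⌈116313/2378⌉=49
s_n = t_(n+1) − t_n for n = 0 … 115 gives
prefix = 10100101010010100101001010100101001010100101001010010101001010010101001010010101001010010100101010010100101010010100
slide a length-7 window over [0..6] … [109..115] (110 windows); first occurrence of each distinct factor:
  [  0..  6] 1010010
  [  1..  7] 0100101
  [  2..  8] 1001010
  [  3..  9] 0010101
  [  4.. 10] 0101010
  [  5.. 11] 1010100
  [  6.. 12] 0101001
  [ 10.. 16] 0010100
  (the other 102 windows repeat one of these)
distinct factors: {0010100, 0010101, 0100101, 0101001, 0101010, 1001010, 1010010, 1010100}
count = 8  (Sturmian bound for length 7 is 8)

8


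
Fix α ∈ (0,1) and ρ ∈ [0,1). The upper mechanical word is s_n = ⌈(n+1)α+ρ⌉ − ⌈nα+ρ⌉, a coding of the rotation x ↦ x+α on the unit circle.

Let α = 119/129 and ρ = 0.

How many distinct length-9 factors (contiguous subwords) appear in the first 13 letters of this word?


2

t_n = ⌈(n·119)/129⌉ for n = 0 … 13:
  n=0…9: ⌈0/129⌉=0 ⌈119/129⌉=1 ⌈238/129⌉=2 ⌈357/129⌉=3 ⌈476/129⌉=4 ⌈595/129⌉=5 ⌈714/129⌉=6 ⌈833/129⌉=7 ⌈952/129⌉=8 ⌈1071/129⌉=9
  n=10…13: ⌈1190/129⌉=10 ⌈1309/129⌉=11 ⌈1428/129⌉=12 ⌈1547/129⌉=12
s_n = t_(n+1) − t_n for n = 0 … 12 gives
prefix = 1111111111110
slide a length-9 window over [0..8] … [4..12] (5 windows); first occurrence of each distinct factor:
  [  0..  8] 111111111
  [  4.. 12] 111111110
  (the other 3 windows repeat one of these)
distinct factors: {111111110, 111111111}
count = 2  (Sturmian bound for length 9 is 10)


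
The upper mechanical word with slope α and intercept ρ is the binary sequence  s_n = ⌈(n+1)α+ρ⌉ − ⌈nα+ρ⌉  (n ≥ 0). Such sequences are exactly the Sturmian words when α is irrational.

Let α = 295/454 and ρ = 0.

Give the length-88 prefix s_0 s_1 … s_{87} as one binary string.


n=0: ⌈(1·295)/454⌉ − ⌈(0·295)/454⌉ = ⌈295/454⌉ − ⌈0/454⌉ = 1 − 0 = 1
n=1: ⌈(2·295)/454⌉ − ⌈(1·295)/454⌉ = ⌈590/454⌉ − ⌈295/454⌉ = 2 − 1 = 1
n=2: ⌈(3·295)/454⌉ − ⌈(2·295)/454⌉ = ⌈885/454⌉ − ⌈590/454⌉ = 2 − 2 = 0
n=3: ⌈(4·295)/454⌉ − ⌈(3·295)/454⌉ = ⌈1180/454⌉ − ⌈885/454⌉ = 3 − 2 = 1
n=4: ⌈(5·295)/454⌉ − ⌈(4·295)/454⌉ = ⌈1475/454⌉ − ⌈1180/454⌉ = 4 − 3 = 1
n=5: ⌈(6·295)/454⌉ − ⌈(5·295)/454⌉ = ⌈1770/454⌉ − ⌈1475/454⌉ = 4 − 4 = 0
n=6: ⌈(7·295)/454⌉ − ⌈(6·295)/454⌉ = ⌈2065/454⌉ − ⌈1770/454⌉ = 5 − 4 = 1
n=7: ⌈(8·295)/454⌉ − ⌈(7·295)/454⌉ = ⌈2360/454⌉ − ⌈2065/454⌉ = 6 − 5 = 1
n=8: ⌈(9·295)/454⌉ − ⌈(8·295)/454⌉ = ⌈2655/454⌉ − ⌈2360/454⌉ = 6 − 6 = 0
n=9: ⌈(10·295)/454⌉ − ⌈(9·295)/454⌉ = ⌈2950/454⌉ − ⌈2655/454⌉ = 7 − 6 = 1
n=10: ⌈(11·295)/454⌉ − ⌈(10·295)/454⌉ = ⌈3245/454⌉ − ⌈2950/454⌉ = 8 − 7 = 1
n=11: ⌈(12·295)/454⌉ − ⌈(11·295)/454⌉ = ⌈3540/454⌉ − ⌈3245/454⌉ = 8 − 8 = 0
n=12: ⌈(13·295)/454⌉ − ⌈(12·295)/454⌉ = ⌈3835/454⌉ − ⌈3540/454⌉ = 9 − 8 = 1
n=13: ⌈(14·295)/454⌉ − ⌈(13·295)/454⌉ = ⌈4130/454⌉ − ⌈3835/454⌉ = 10 − 9 = 1
n=14: ⌈(15·295)/454⌉ − ⌈(14·295)/454⌉ = ⌈4425/454⌉ − ⌈4130/454⌉ = 10 − 10 = 0
n=15: ⌈(16·295)/454⌉ − ⌈(15·295)/454⌉ = ⌈4720/454⌉ − ⌈4425/454⌉ = 11 − 10 = 1
n=16: ⌈(17·295)/454⌉ − ⌈(16·295)/454⌉ = ⌈5015/454⌉ − ⌈4720/454⌉ = 12 − 11 = 1
n=17: ⌈(18·295)/454⌉ − ⌈(17·295)/454⌉ = ⌈5310/454⌉ − ⌈5015/454⌉ = 12 − 12 = 0
n=18: ⌈(19·295)/454⌉ − ⌈(18·295)/454⌉ = ⌈5605/454⌉ − ⌈5310/454⌉ = 13 − 12 = 1
n=19: ⌈(20·295)/454⌉ − ⌈(19·295)/454⌉ = ⌈5900/454⌉ − ⌈5605/454⌉ = 13 − 13 = 0
n=20: ⌈(21·295)/454⌉ − ⌈(20·295)/454⌉ = ⌈6195/454⌉ − ⌈5900/454⌉ = 14 − 13 = 1
n=21: ⌈(22·295)/454⌉ − ⌈(21·295)/454⌉ = ⌈6490/454⌉ − ⌈6195/454⌉ = 15 − 14 = 1
n=22: ⌈(23·295)/454⌉ − ⌈(22·295)/454⌉ = ⌈6785/454⌉ − ⌈6490/454⌉ = 15 − 15 = 0
n=23: ⌈(24·295)/454⌉ − ⌈(23·295)/454⌉ = ⌈7080/454⌉ − ⌈6785/454⌉ = 16 − 15 = 1
n=24: ⌈(25·295)/454⌉ − ⌈(24·295)/454⌉ = ⌈7375/454⌉ − ⌈7080/454⌉ = 17 − 16 = 1
n=25: ⌈(26·295)/454⌉ − ⌈(25·295)/454⌉ = ⌈7670/454⌉ − ⌈7375/454⌉ = 17 − 17 = 0
n=26: ⌈(27·295)/454⌉ − ⌈(26·295)/454⌉ = ⌈7965/454⌉ − ⌈7670/454⌉ = 18 − 17 = 1
n=27: ⌈(28·295)/454⌉ − ⌈(27·295)/454⌉ = ⌈8260/454⌉ − ⌈7965/454⌉ = 19 − 18 = 1
n=28: ⌈(29·295)/454⌉ − ⌈(28·295)/454⌉ = ⌈8555/454⌉ − ⌈8260/454⌉ = 19 − 19 = 0
n=29: ⌈(30·295)/454⌉ − ⌈(29·295)/454⌉ = ⌈8850/454⌉ − ⌈8555/454⌉ = 20 − 19 = 1
n=30: ⌈(31·295)/454⌉ − ⌈(30·295)/454⌉ = ⌈9145/454⌉ − ⌈8850/454⌉ = 21 − 20 = 1
n=31: ⌈(32·295)/454⌉ − ⌈(31·295)/454⌉ = ⌈9440/454⌉ − ⌈9145/454⌉ = 21 − 21 = 0
n=32: ⌈(33·295)/454⌉ − ⌈(32·295)/454⌉ = ⌈9735/454⌉ − ⌈9440/454⌉ = 22 − 21 = 1
n=33: ⌈(34·295)/454⌉ − ⌈(33·295)/454⌉ = ⌈10030/454⌉ − ⌈9735/454⌉ = 23 − 22 = 1
n=34: ⌈(35·295)/454⌉ − ⌈(34·295)/454⌉ = ⌈10325/454⌉ − ⌈10030/454⌉ = 23 − 23 = 0
n=35: ⌈(36·295)/454⌉ − ⌈(35·295)/454⌉ = ⌈10620/454⌉ − ⌈10325/454⌉ = 24 − 23 = 1
n=36: ⌈(37·295)/454⌉ − ⌈(36·295)/454⌉ = ⌈10915/454⌉ − ⌈10620/454⌉ = 25 − 24 = 1
n=37: ⌈(38·295)/454⌉ − ⌈(37·295)/454⌉ = ⌈11210/454⌉ − ⌈10915/454⌉ = 25 − 25 = 0
n=38: ⌈(39·295)/454⌉ − ⌈(38·295)/454⌉ = ⌈11505/454⌉ − ⌈11210/454⌉ = 26 − 25 = 1
n=39: ⌈(40·295)/454⌉ − ⌈(39·295)/454⌉ = ⌈11800/454⌉ − ⌈11505/454⌉ = 26 − 26 = 0
n=40: ⌈(41·295)/454⌉ − ⌈(40·295)/454⌉ = ⌈12095/454⌉ − ⌈11800/454⌉ = 27 − 26 = 1
n=41: ⌈(42·295)/454⌉ − ⌈(41·295)/454⌉ = ⌈12390/454⌉ − ⌈12095/454⌉ = 28 − 27 = 1
n=42: ⌈(43·295)/454⌉ − ⌈(42·295)/454⌉ = ⌈12685/454⌉ − ⌈12390/454⌉ = 28 − 28 = 0
n=43: ⌈(44·295)/454⌉ − ⌈(43·295)/454⌉ = ⌈12980/454⌉ − ⌈12685/454⌉ = 29 − 28 = 1
n=44: ⌈(45·295)/454⌉ − ⌈(44·295)/454⌉ = ⌈13275/454⌉ − ⌈12980/454⌉ = 30 − 29 = 1
n=45: ⌈(46·295)/454⌉ − ⌈(45·295)/454⌉ = ⌈13570/454⌉ − ⌈13275/454⌉ = 30 − 30 = 0
n=46: ⌈(47·295)/454⌉ − ⌈(46·295)/454⌉ = ⌈13865/454⌉ − ⌈13570/454⌉ = 31 − 30 = 1
n=47: ⌈(48·295)/454⌉ − ⌈(47·295)/454⌉ = ⌈14160/454⌉ − ⌈13865/454⌉ = 32 − 31 = 1
n=48: ⌈(49·295)/454⌉ − ⌈(48·295)/454⌉ = ⌈14455/454⌉ − ⌈14160/454⌉ = 32 − 32 = 0
n=49: ⌈(50·295)/454⌉ − ⌈(49·295)/454⌉ = ⌈14750/454⌉ − ⌈14455/454⌉ = 33 − 32 = 1
n=50: ⌈(51·295)/454⌉ − ⌈(50·295)/454⌉ = ⌈15045/454⌉ − ⌈14750/454⌉ = 34 − 33 = 1
n=51: ⌈(52·295)/454⌉ − ⌈(51·295)/454⌉ = ⌈15340/454⌉ − ⌈15045/454⌉ = 34 − 34 = 0
n=52: ⌈(53·295)/454⌉ − ⌈(52·295)/454⌉ = ⌈15635/454⌉ − ⌈15340/454⌉ = 35 − 34 = 1
n=53: ⌈(54·295)/454⌉ − ⌈(53·295)/454⌉ = ⌈15930/454⌉ − ⌈15635/454⌉ = 36 − 35 = 1
n=54: ⌈(55·295)/454⌉ − ⌈(54·295)/454⌉ = ⌈16225/454⌉ − ⌈15930/454⌉ = 36 − 36 = 0
n=55: ⌈(56·295)/454⌉ − ⌈(55·295)/454⌉ = ⌈16520/454⌉ − ⌈16225/454⌉ = 37 − 36 = 1
n=56: ⌈(57·295)/454⌉ − ⌈(56·295)/454⌉ = ⌈16815/454⌉ − ⌈16520/454⌉ = 38 − 37 = 1
n=57: ⌈(58·295)/454⌉ − ⌈(57·295)/454⌉ = ⌈17110/454⌉ − ⌈16815/454⌉ = 38 − 38 = 0
n=58: ⌈(59·295)/454⌉ − ⌈(58·295)/454⌉ = ⌈17405/454⌉ − ⌈17110/454⌉ = 39 − 38 = 1
n=59: ⌈(60·295)/454⌉ − ⌈(59·295)/454⌉ = ⌈17700/454⌉ − ⌈17405/454⌉ = 39 − 39 = 0
n=60: ⌈(61·295)/454⌉ − ⌈(60·295)/454⌉ = ⌈17995/454⌉ − ⌈17700/454⌉ = 40 − 39 = 1
n=61: ⌈(62·295)/454⌉ − ⌈(61·295)/454⌉ = ⌈18290/454⌉ − ⌈17995/454⌉ = 41 − 40 = 1
n=62: ⌈(63·295)/454⌉ − ⌈(62·295)/454⌉ = ⌈18585/454⌉ − ⌈18290/454⌉ = 41 − 41 = 0
n=63: ⌈(64·295)/454⌉ − ⌈(63·295)/454⌉ = ⌈18880/454⌉ − ⌈18585/454⌉ = 42 − 41 = 1
n=64: ⌈(65·295)/454⌉ − ⌈(64·295)/454⌉ = ⌈19175/454⌉ − ⌈18880/454⌉ = 43 − 42 = 1
n=65: ⌈(66·295)/454⌉ − ⌈(65·295)/454⌉ = ⌈19470/454⌉ − ⌈19175/454⌉ = 43 − 43 = 0
n=66: ⌈(67·295)/454⌉ − ⌈(66·295)/454⌉ = ⌈19765/454⌉ − ⌈19470/454⌉ = 44 − 43 = 1
n=67: ⌈(68·295)/454⌉ − ⌈(67·295)/454⌉ = ⌈20060/454⌉ − ⌈19765/454⌉ = 45 − 44 = 1
n=68: ⌈(69·295)/454⌉ − ⌈(68·295)/454⌉ = ⌈20355/454⌉ − ⌈20060/454⌉ = 45 − 45 = 0
n=69: ⌈(70·295)/454⌉ − ⌈(69·295)/454⌉ = ⌈20650/454⌉ − ⌈20355/454⌉ = 46 − 45 = 1
n=70: ⌈(71·295)/454⌉ − ⌈(70·295)/454⌉ = ⌈20945/454⌉ − ⌈20650/454⌉ = 47 − 46 = 1
n=71: ⌈(72·295)/454⌉ − ⌈(71·295)/454⌉ = ⌈21240/454⌉ − ⌈20945/454⌉ = 47 − 47 = 0
n=72: ⌈(73·295)/454⌉ − ⌈(72·295)/454⌉ = ⌈21535/454⌉ − ⌈21240/454⌉ = 48 − 47 = 1
n=73: ⌈(74·295)/454⌉ − ⌈(73·295)/454⌉ = ⌈21830/454⌉ − ⌈21535/454⌉ = 49 − 48 = 1
n=74: ⌈(75·295)/454⌉ − ⌈(74·295)/454⌉ = ⌈22125/454⌉ − ⌈21830/454⌉ = 49 − 49 = 0
n=75: ⌈(76·295)/454⌉ − ⌈(75·295)/454⌉ = ⌈22420/454⌉ − ⌈22125/454⌉ = 50 − 49 = 1
n=76: ⌈(77·295)/454⌉ − ⌈(76·295)/454⌉ = ⌈22715/454⌉ − ⌈22420/454⌉ = 51 − 50 = 1
n=77: ⌈(78·295)/454⌉ − ⌈(77·295)/454⌉ = ⌈23010/454⌉ − ⌈22715/454⌉ = 51 − 51 = 0
n=78: ⌈(79·295)/454⌉ − ⌈(78·295)/454⌉ = ⌈23305/454⌉ − ⌈23010/454⌉ = 52 − 51 = 1
n=79: ⌈(80·295)/454⌉ − ⌈(79·295)/454⌉ = ⌈23600/454⌉ − ⌈23305/454⌉ = 52 − 52 = 0
n=80: ⌈(81·295)/454⌉ − ⌈(80·295)/454⌉ = ⌈23895/454⌉ − ⌈23600/454⌉ = 53 − 52 = 1
n=81: ⌈(82·295)/454⌉ − ⌈(81·295)/454⌉ = ⌈24190/454⌉ − ⌈23895/454⌉ = 54 − 53 = 1
n=82: ⌈(83·295)/454⌉ − ⌈(82·295)/454⌉ = ⌈24485/454⌉ − ⌈24190/454⌉ = 54 − 54 = 0
n=83: ⌈(84·295)/454⌉ − ⌈(83·295)/454⌉ = ⌈24780/454⌉ − ⌈24485/454⌉ = 55 − 54 = 1
n=84: ⌈(85·295)/454⌉ − ⌈(84·295)/454⌉ = ⌈25075/454⌉ − ⌈24780/454⌉ = 56 − 55 = 1
n=85: ⌈(86·295)/454⌉ − ⌈(85·295)/454⌉ = ⌈25370/454⌉ − ⌈25075/454⌉ = 56 − 56 = 0
n=86: ⌈(87·295)/454⌉ − ⌈(86·295)/454⌉ = ⌈25665/454⌉ − ⌈25370/454⌉ = 57 − 56 = 1
n=87: ⌈(88·295)/454⌉ − ⌈(87·295)/454⌉ = ⌈25960/454⌉ − ⌈25665/454⌉ = 58 − 57 = 1

1101101101101101101011011011011011011010110110110110110110101101101101101101101011011011


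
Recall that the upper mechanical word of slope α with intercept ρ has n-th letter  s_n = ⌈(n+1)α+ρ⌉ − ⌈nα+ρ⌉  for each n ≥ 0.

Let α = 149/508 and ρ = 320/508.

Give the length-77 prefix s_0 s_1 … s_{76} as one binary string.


01001000100100100010010001001001000100100010010010001001000100100010010010001

n=0: ⌈(1·149+320)/508⌉ − ⌈(0·149+320)/508⌉ = ⌈469/508⌉ − ⌈320/508⌉ = 1 − 1 = 0
n=1: ⌈(2·149+320)/508⌉ − ⌈(1·149+320)/508⌉ = ⌈618/508⌉ − ⌈469/508⌉ = 2 − 1 = 1
n=2: ⌈(3·149+320)/508⌉ − ⌈(2·149+320)/508⌉ = ⌈767/508⌉ − ⌈618/508⌉ = 2 − 2 = 0
n=3: ⌈(4·149+320)/508⌉ − ⌈(3·149+320)/508⌉ = ⌈916/508⌉ − ⌈767/508⌉ = 2 − 2 = 0
n=4: ⌈(5·149+320)/508⌉ − ⌈(4·149+320)/508⌉ = ⌈1065/508⌉ − ⌈916/508⌉ = 3 − 2 = 1
n=5: ⌈(6·149+320)/508⌉ − ⌈(5·149+320)/508⌉ = ⌈1214/508⌉ − ⌈1065/508⌉ = 3 − 3 = 0
n=6: ⌈(7·149+320)/508⌉ − ⌈(6·149+320)/508⌉ = ⌈1363/508⌉ − ⌈1214/508⌉ = 3 − 3 = 0
n=7: ⌈(8·149+320)/508⌉ − ⌈(7·149+320)/508⌉ = ⌈1512/508⌉ − ⌈1363/508⌉ = 3 − 3 = 0
n=8: ⌈(9·149+320)/508⌉ − ⌈(8·149+320)/508⌉ = ⌈1661/508⌉ − ⌈1512/508⌉ = 4 − 3 = 1
n=9: ⌈(10·149+320)/508⌉ − ⌈(9·149+320)/508⌉ = ⌈1810/508⌉ − ⌈1661/508⌉ = 4 − 4 = 0
n=10: ⌈(11·149+320)/508⌉ − ⌈(10·149+320)/508⌉ = ⌈1959/508⌉ − ⌈1810/508⌉ = 4 − 4 = 0
n=11: ⌈(12·149+320)/508⌉ − ⌈(11·149+320)/508⌉ = ⌈2108/508⌉ − ⌈1959/508⌉ = 5 − 4 = 1
n=12: ⌈(13·149+320)/508⌉ − ⌈(12·149+320)/508⌉ = ⌈2257/508⌉ − ⌈2108/508⌉ = 5 − 5 = 0
n=13: ⌈(14·149+320)/508⌉ − ⌈(13·149+320)/508⌉ = ⌈2406/508⌉ − ⌈2257/508⌉ = 5 − 5 = 0
n=14: ⌈(15·149+320)/508⌉ − ⌈(14·149+320)/508⌉ = ⌈2555/508⌉ − ⌈2406/508⌉ = 6 − 5 = 1
n=15: ⌈(16·149+320)/508⌉ − ⌈(15·149+320)/508⌉ = ⌈2704/508⌉ − ⌈2555/508⌉ = 6 − 6 = 0
n=16: ⌈(17·149+320)/508⌉ − ⌈(16·149+320)/508⌉ = ⌈2853/508⌉ − ⌈2704/508⌉ = 6 − 6 = 0
n=17: ⌈(18·149+320)/508⌉ − ⌈(17·149+320)/508⌉ = ⌈3002/508⌉ − ⌈2853/508⌉ = 6 − 6 = 0
n=18: ⌈(19·149+320)/508⌉ − ⌈(18·149+320)/508⌉ = ⌈3151/508⌉ − ⌈3002/508⌉ = 7 − 6 = 1
n=19: ⌈(20·149+320)/508⌉ − ⌈(19·149+320)/508⌉ = ⌈3300/508⌉ − ⌈3151/508⌉ = 7 − 7 = 0
n=20: ⌈(21·149+320)/508⌉ − ⌈(20·149+320)/508⌉ = ⌈3449/508⌉ − ⌈3300/508⌉ = 7 − 7 = 0
n=21: ⌈(22·149+320)/508⌉ − ⌈(21·149+320)/508⌉ = ⌈3598/508⌉ − ⌈3449/508⌉ = 8 − 7 = 1
n=22: ⌈(23·149+320)/508⌉ − ⌈(22·149+320)/508⌉ = ⌈3747/508⌉ − ⌈3598/508⌉ = 8 − 8 = 0
n=23: ⌈(24·149+320)/508⌉ − ⌈(23·149+320)/508⌉ = ⌈3896/508⌉ − ⌈3747/508⌉ = 8 − 8 = 0
n=24: ⌈(25·149+320)/508⌉ − ⌈(24·149+320)/508⌉ = ⌈4045/508⌉ − ⌈3896/508⌉ = 8 − 8 = 0
n=25: ⌈(26·149+320)/508⌉ − ⌈(25·149+320)/508⌉ = ⌈4194/508⌉ − ⌈4045/508⌉ = 9 − 8 = 1
n=26: ⌈(27·149+320)/508⌉ − ⌈(26·149+320)/508⌉ = ⌈4343/508⌉ − ⌈4194/508⌉ = 9 − 9 = 0
n=27: ⌈(28·149+320)/508⌉ − ⌈(27·149+320)/508⌉ = ⌈4492/508⌉ − ⌈4343/508⌉ = 9 − 9 = 0
n=28: ⌈(29·149+320)/508⌉ − ⌈(28·149+320)/508⌉ = ⌈4641/508⌉ − ⌈4492/508⌉ = 10 − 9 = 1
n=29: ⌈(30·149+320)/508⌉ − ⌈(29·149+320)/508⌉ = ⌈4790/508⌉ − ⌈4641/508⌉ = 10 − 10 = 0
n=30: ⌈(31·149+320)/508⌉ − ⌈(30·149+320)/508⌉ = ⌈4939/508⌉ − ⌈4790/508⌉ = 10 − 10 = 0
n=31: ⌈(32·149+320)/508⌉ − ⌈(31·149+320)/508⌉ = ⌈5088/508⌉ − ⌈4939/508⌉ = 11 − 10 = 1
n=32: ⌈(33·149+320)/508⌉ − ⌈(32·149+320)/508⌉ = ⌈5237/508⌉ − ⌈5088/508⌉ = 11 − 11 = 0
n=33: ⌈(34·149+320)/508⌉ − ⌈(33·149+320)/508⌉ = ⌈5386/508⌉ − ⌈5237/508⌉ = 11 − 11 = 0
n=34: ⌈(35·149+320)/508⌉ − ⌈(34·149+320)/508⌉ = ⌈5535/508⌉ − ⌈5386/508⌉ = 11 − 11 = 0
n=35: ⌈(36·149+320)/508⌉ − ⌈(35·149+320)/508⌉ = ⌈5684/508⌉ − ⌈5535/508⌉ = 12 − 11 = 1
n=36: ⌈(37·149+320)/508⌉ − ⌈(36·149+320)/508⌉ = ⌈5833/508⌉ − ⌈5684/508⌉ = 12 − 12 = 0
n=37: ⌈(38·149+320)/508⌉ − ⌈(37·149+320)/508⌉ = ⌈5982/508⌉ − ⌈5833/508⌉ = 12 − 12 = 0
n=38: ⌈(39·149+320)/508⌉ − ⌈(38·149+320)/508⌉ = ⌈6131/508⌉ − ⌈5982/508⌉ = 13 − 12 = 1
n=39: ⌈(40·149+320)/508⌉ − ⌈(39·149+320)/508⌉ = ⌈6280/508⌉ − ⌈6131/508⌉ = 13 − 13 = 0
n=40: ⌈(41·149+320)/508⌉ − ⌈(40·149+320)/508⌉ = ⌈6429/508⌉ − ⌈6280/508⌉ = 13 − 13 = 0
n=41: ⌈(42·149+320)/508⌉ − ⌈(41·149+320)/508⌉ = ⌈6578/508⌉ − ⌈6429/508⌉ = 13 − 13 = 0
n=42: ⌈(43·149+320)/508⌉ − ⌈(42·149+320)/508⌉ = ⌈6727/508⌉ − ⌈6578/508⌉ = 14 − 13 = 1
n=43: ⌈(44·149+320)/508⌉ − ⌈(43·149+320)/508⌉ = ⌈6876/508⌉ − ⌈6727/508⌉ = 14 − 14 = 0
n=44: ⌈(45·149+320)/508⌉ − ⌈(44·149+320)/508⌉ = ⌈7025/508⌉ − ⌈6876/508⌉ = 14 − 14 = 0
n=45: ⌈(46·149+320)/508⌉ − ⌈(45·149+320)/508⌉ = ⌈7174/508⌉ − ⌈7025/508⌉ = 15 − 14 = 1
n=46: ⌈(47·149+320)/508⌉ − ⌈(46·149+320)/508⌉ = ⌈7323/508⌉ − ⌈7174/508⌉ = 15 − 15 = 0
n=47: ⌈(48·149+320)/508⌉ − ⌈(47·149+320)/508⌉ = ⌈7472/508⌉ − ⌈7323/508⌉ = 15 − 15 = 0
n=48: ⌈(49·149+320)/508⌉ − ⌈(48·149+320)/508⌉ = ⌈7621/508⌉ − ⌈7472/508⌉ = 16 − 15 = 1
n=49: ⌈(50·149+320)/508⌉ − ⌈(49·149+320)/508⌉ = ⌈7770/508⌉ − ⌈7621/508⌉ = 16 − 16 = 0
n=50: ⌈(51·149+320)/508⌉ − ⌈(50·149+320)/508⌉ = ⌈7919/508⌉ − ⌈7770/508⌉ = 16 − 16 = 0
n=51: ⌈(52·149+320)/508⌉ − ⌈(51·149+320)/508⌉ = ⌈8068/508⌉ − ⌈7919/508⌉ = 16 − 16 = 0
n=52: ⌈(53·149+320)/508⌉ − ⌈(52·149+320)/508⌉ = ⌈8217/508⌉ − ⌈8068/508⌉ = 17 − 16 = 1
n=53: ⌈(54·149+320)/508⌉ − ⌈(53·149+320)/508⌉ = ⌈8366/508⌉ − ⌈8217/508⌉ = 17 − 17 = 0
n=54: ⌈(55·149+320)/508⌉ − ⌈(54·149+320)/508⌉ = ⌈8515/508⌉ − ⌈8366/508⌉ = 17 − 17 = 0
n=55: ⌈(56·149+320)/508⌉ − ⌈(55·149+320)/508⌉ = ⌈8664/508⌉ − ⌈8515/508⌉ = 18 − 17 = 1
n=56: ⌈(57·149+320)/508⌉ − ⌈(56·149+320)/508⌉ = ⌈8813/508⌉ − ⌈8664/508⌉ = 18 − 18 = 0
n=57: ⌈(58·149+320)/508⌉ − ⌈(57·149+320)/508⌉ = ⌈8962/508⌉ − ⌈8813/508⌉ = 18 − 18 = 0
n=58: ⌈(59·149+320)/508⌉ − ⌈(58·149+320)/508⌉ = ⌈9111/508⌉ − ⌈8962/508⌉ = 18 − 18 = 0
n=59: ⌈(60·149+320)/508⌉ − ⌈(59·149+320)/508⌉ = ⌈9260/508⌉ − ⌈9111/508⌉ = 19 − 18 = 1
n=60: ⌈(61·149+320)/508⌉ − ⌈(60·149+320)/508⌉ = ⌈9409/508⌉ − ⌈9260/508⌉ = 19 − 19 = 0
n=61: ⌈(62·149+320)/508⌉ − ⌈(61·149+320)/508⌉ = ⌈9558/508⌉ − ⌈9409/508⌉ = 19 − 19 = 0
n=62: ⌈(63·149+320)/508⌉ − ⌈(62·149+320)/508⌉ = ⌈9707/508⌉ − ⌈9558/508⌉ = 20 − 19 = 1
n=63: ⌈(64·149+320)/508⌉ − ⌈(63·149+320)/508⌉ = ⌈9856/508⌉ − ⌈9707/508⌉ = 20 − 20 = 0
n=64: ⌈(65·149+320)/508⌉ − ⌈(64·149+320)/508⌉ = ⌈10005/508⌉ − ⌈9856/508⌉ = 20 − 20 = 0
n=65: ⌈(66·149+320)/508⌉ − ⌈(65·149+320)/508⌉ = ⌈10154/508⌉ − ⌈10005/508⌉ = 20 − 20 = 0
n=66: ⌈(67·149+320)/508⌉ − ⌈(66·149+320)/508⌉ = ⌈10303/508⌉ − ⌈10154/508⌉ = 21 − 20 = 1
n=67: ⌈(68·149+320)/508⌉ − ⌈(67·149+320)/508⌉ = ⌈10452/508⌉ − ⌈10303/508⌉ = 21 − 21 = 0
n=68: ⌈(69·149+320)/508⌉ − ⌈(68·149+320)/508⌉ = ⌈10601/508⌉ − ⌈10452/508⌉ = 21 − 21 = 0
n=69: ⌈(70·149+320)/508⌉ − ⌈(69·149+320)/508⌉ = ⌈10750/508⌉ − ⌈10601/508⌉ = 22 − 21 = 1
n=70: ⌈(71·149+320)/508⌉ − ⌈(70·149+320)/508⌉ = ⌈10899/508⌉ − ⌈10750/508⌉ = 22 − 22 = 0
n=71: ⌈(72·149+320)/508⌉ − ⌈(71·149+320)/508⌉ = ⌈11048/508⌉ − ⌈10899/508⌉ = 22 − 22 = 0
n=72: ⌈(73·149+320)/508⌉ − ⌈(72·149+320)/508⌉ = ⌈11197/508⌉ − ⌈11048/508⌉ = 23 − 22 = 1
n=73: ⌈(74·149+320)/508⌉ − ⌈(73·149+320)/508⌉ = ⌈11346/508⌉ − ⌈11197/508⌉ = 23 − 23 = 0
n=74: ⌈(75·149+320)/508⌉ − ⌈(74·149+320)/508⌉ = ⌈11495/508⌉ − ⌈11346/508⌉ = 23 − 23 = 0
n=75: ⌈(76·149+320)/508⌉ − ⌈(75·149+320)/508⌉ = ⌈11644/508⌉ − ⌈11495/508⌉ = 23 − 23 = 0
n=76: ⌈(77·149+320)/508⌉ − ⌈(76·149+320)/508⌉ = ⌈11793/508⌉ − ⌈11644/508⌉ = 24 − 23 = 1


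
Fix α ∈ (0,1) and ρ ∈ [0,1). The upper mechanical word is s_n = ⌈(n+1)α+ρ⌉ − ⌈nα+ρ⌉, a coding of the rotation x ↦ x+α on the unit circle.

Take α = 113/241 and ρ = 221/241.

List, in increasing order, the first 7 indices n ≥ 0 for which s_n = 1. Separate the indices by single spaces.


0 2 4 6 8 10 12

n=0: ⌈334/241⌉−⌈221/241⌉ = 2−1 = 1  ← one
n=1: ⌈447/241⌉−⌈334/241⌉ = 2−2 = 0
n=2: ⌈560/241⌉−⌈447/241⌉ = 3−2 = 1  ← one
n=3: ⌈673/241⌉−⌈560/241⌉ = 3−3 = 0
n=4: ⌈786/241⌉−⌈673/241⌉ = 4−3 = 1  ← one
n=5: ⌈899/241⌉−⌈786/241⌉ = 4−4 = 0
n=6: ⌈1012/241⌉−⌈899/241⌉ = 5−4 = 1  ← one
n=7: ⌈1125/241⌉−⌈1012/241⌉ = 5−5 = 0
n=8: ⌈1238/241⌉−⌈1125/241⌉ = 6−5 = 1  ← one
n=9: ⌈1351/241⌉−⌈1238/241⌉ = 6−6 = 0
n=10: ⌈1464/241⌉−⌈1351/241⌉ = 7−6 = 1  ← one
n=11: ⌈1577/241⌉−⌈1464/241⌉ = 7−7 = 0
n=12: ⌈1690/241⌉−⌈1577/241⌉ = 8−7 = 1  ← one
positions of the first 7 ones: 0 2 4 6 8 10 12


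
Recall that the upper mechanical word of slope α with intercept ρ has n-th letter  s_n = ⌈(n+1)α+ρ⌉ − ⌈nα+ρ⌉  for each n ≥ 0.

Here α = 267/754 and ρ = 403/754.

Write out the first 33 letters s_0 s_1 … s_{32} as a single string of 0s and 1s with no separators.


n=0: ⌈(1·267+403)/754⌉ − ⌈(0·267+403)/754⌉ = ⌈670/754⌉ − ⌈403/754⌉ = 1 − 1 = 0
n=1: ⌈(2·267+403)/754⌉ − ⌈(1·267+403)/754⌉ = ⌈937/754⌉ − ⌈670/754⌉ = 2 − 1 = 1
n=2: ⌈(3·267+403)/754⌉ − ⌈(2·267+403)/754⌉ = ⌈1204/754⌉ − ⌈937/754⌉ = 2 − 2 = 0
n=3: ⌈(4·267+403)/754⌉ − ⌈(3·267+403)/754⌉ = ⌈1471/754⌉ − ⌈1204/754⌉ = 2 − 2 = 0
n=4: ⌈(5·267+403)/754⌉ − ⌈(4·267+403)/754⌉ = ⌈1738/754⌉ − ⌈1471/754⌉ = 3 − 2 = 1
n=5: ⌈(6·267+403)/754⌉ − ⌈(5·267+403)/754⌉ = ⌈2005/754⌉ − ⌈1738/754⌉ = 3 − 3 = 0
n=6: ⌈(7·267+403)/754⌉ − ⌈(6·267+403)/754⌉ = ⌈2272/754⌉ − ⌈2005/754⌉ = 4 − 3 = 1
n=7: ⌈(8·267+403)/754⌉ − ⌈(7·267+403)/754⌉ = ⌈2539/754⌉ − ⌈2272/754⌉ = 4 − 4 = 0
n=8: ⌈(9·267+403)/754⌉ − ⌈(8·267+403)/754⌉ = ⌈2806/754⌉ − ⌈2539/754⌉ = 4 − 4 = 0
n=9: ⌈(10·267+403)/754⌉ − ⌈(9·267+403)/754⌉ = ⌈3073/754⌉ − ⌈2806/754⌉ = 5 − 4 = 1
n=10: ⌈(11·267+403)/754⌉ − ⌈(10·267+403)/754⌉ = ⌈3340/754⌉ − ⌈3073/754⌉ = 5 − 5 = 0
n=11: ⌈(12·267+403)/754⌉ − ⌈(11·267+403)/754⌉ = ⌈3607/754⌉ − ⌈3340/754⌉ = 5 − 5 = 0
n=12: ⌈(13·267+403)/754⌉ − ⌈(12·267+403)/754⌉ = ⌈3874/754⌉ − ⌈3607/754⌉ = 6 − 5 = 1
n=13: ⌈(14·267+403)/754⌉ − ⌈(13·267+403)/754⌉ = ⌈4141/754⌉ − ⌈3874/754⌉ = 6 − 6 = 0
n=14: ⌈(15·267+403)/754⌉ − ⌈(14·267+403)/754⌉ = ⌈4408/754⌉ − ⌈4141/754⌉ = 6 − 6 = 0
n=15: ⌈(16·267+403)/754⌉ − ⌈(15·267+403)/754⌉ = ⌈4675/754⌉ − ⌈4408/754⌉ = 7 − 6 = 1
n=16: ⌈(17·267+403)/754⌉ − ⌈(16·267+403)/754⌉ = ⌈4942/754⌉ − ⌈4675/754⌉ = 7 − 7 = 0
n=17: ⌈(18·267+403)/754⌉ − ⌈(17·267+403)/754⌉ = ⌈5209/754⌉ − ⌈4942/754⌉ = 7 − 7 = 0
n=18: ⌈(19·267+403)/754⌉ − ⌈(18·267+403)/754⌉ = ⌈5476/754⌉ − ⌈5209/754⌉ = 8 − 7 = 1
n=19: ⌈(20·267+403)/754⌉ − ⌈(19·267+403)/754⌉ = ⌈5743/754⌉ − ⌈5476/754⌉ = 8 − 8 = 0
n=20: ⌈(21·267+403)/754⌉ − ⌈(20·267+403)/754⌉ = ⌈6010/754⌉ − ⌈5743/754⌉ = 8 − 8 = 0
n=21: ⌈(22·267+403)/754⌉ − ⌈(21·267+403)/754⌉ = ⌈6277/754⌉ − ⌈6010/754⌉ = 9 − 8 = 1
n=22: ⌈(23·267+403)/754⌉ − ⌈(22·267+403)/754⌉ = ⌈6544/754⌉ − ⌈6277/754⌉ = 9 − 9 = 0
n=23: ⌈(24·267+403)/754⌉ − ⌈(23·267+403)/754⌉ = ⌈6811/754⌉ − ⌈6544/754⌉ = 10 − 9 = 1
n=24: ⌈(25·267+403)/754⌉ − ⌈(24·267+403)/754⌉ = ⌈7078/754⌉ − ⌈6811/754⌉ = 10 − 10 = 0
n=25: ⌈(26·267+403)/754⌉ − ⌈(25·267+403)/754⌉ = ⌈7345/754⌉ − ⌈7078/754⌉ = 10 − 10 = 0
n=26: ⌈(27·267+403)/754⌉ − ⌈(26·267+403)/754⌉ = ⌈7612/754⌉ − ⌈7345/754⌉ = 11 − 10 = 1
n=27: ⌈(28·267+403)/754⌉ − ⌈(27·267+403)/754⌉ = ⌈7879/754⌉ − ⌈7612/754⌉ = 11 − 11 = 0
n=28: ⌈(29·267+403)/754⌉ − ⌈(28·267+403)/754⌉ = ⌈8146/754⌉ − ⌈7879/754⌉ = 11 − 11 = 0
n=29: ⌈(30·267+403)/754⌉ − ⌈(29·267+403)/754⌉ = ⌈8413/754⌉ − ⌈8146/754⌉ = 12 − 11 = 1
n=30: ⌈(31·267+403)/754⌉ − ⌈(30·267+403)/754⌉ = ⌈8680/754⌉ − ⌈8413/754⌉ = 12 − 12 = 0
n=31: ⌈(32·267+403)/754⌉ − ⌈(31·267+403)/754⌉ = ⌈8947/754⌉ − ⌈8680/754⌉ = 12 − 12 = 0
n=32: ⌈(33·267+403)/754⌉ − ⌈(32·267+403)/754⌉ = ⌈9214/754⌉ − ⌈8947/754⌉ = 13 − 12 = 1

010010100100100100100101001001001


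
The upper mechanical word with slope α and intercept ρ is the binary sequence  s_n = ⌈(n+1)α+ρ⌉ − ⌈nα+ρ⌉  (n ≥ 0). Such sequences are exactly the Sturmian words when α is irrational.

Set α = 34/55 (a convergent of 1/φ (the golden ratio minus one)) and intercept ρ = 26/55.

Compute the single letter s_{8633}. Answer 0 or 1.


(n+1)α + ρ = (8634·34 + 26) / 55 = 293582/55
nα + ρ     = (8633·34 + 26) / 55 = 293548/55
⌈293582/55⌉ = 5338,  ⌈293548/55⌉ = 5338
s_{8633} = 5338 − 5338 = 0

0


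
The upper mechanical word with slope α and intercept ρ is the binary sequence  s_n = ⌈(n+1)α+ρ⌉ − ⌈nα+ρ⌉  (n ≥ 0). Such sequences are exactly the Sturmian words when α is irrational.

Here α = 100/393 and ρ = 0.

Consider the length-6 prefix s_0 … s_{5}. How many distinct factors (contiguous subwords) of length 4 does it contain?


t_n = ⌈(n·100)/393⌉ for n = 0 … 6:
  n=0…6: ⌈0/393⌉=0 ⌈100/393⌉=1 ⌈200/393⌉=1 ⌈300/393⌉=1 ⌈400/393⌉=2 ⌈500/393⌉=2 ⌈600/393⌉=2
s_n = t_(n+1) − t_n for n = 0 … 5 gives
prefix = 100100
slide a length-4 window over [0..3] … [2..5] (3 windows); first occurrence of each distinct factor:
  [  0..  3] 1001
  [  1..  4] 0010
  [  2..  5] 0100
distinct factors: {0010, 0100, 1001}
count = 3  (Sturmian bound for length 4 is 5)

3
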